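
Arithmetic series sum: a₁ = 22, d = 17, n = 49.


aₙ = 22 + (49-1)×17 = 838
Sₙ = n(a₁+aₙ)/2 = 49×(22+838)/2
= 49×860/2 = 21070

S_49 = 21070


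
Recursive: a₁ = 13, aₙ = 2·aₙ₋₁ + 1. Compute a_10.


Computing step by step:
a_1 = 13
a_2 = 27
a_3 = 55
a_4 = 111
a_5 = 223
a_6 = 447
a_7 = 895
a_8 = 1791
a_9 = 3583
a_10 = 7167


a_10 = 7167


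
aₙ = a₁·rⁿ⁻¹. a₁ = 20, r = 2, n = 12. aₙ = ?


aₙ = a₁·r^(n-1)
= 20×2^11
= 20×2048
= 40960

a_12 = 40960


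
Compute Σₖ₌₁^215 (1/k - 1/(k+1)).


Telescoping: adjacent terms cancel.
= 1/1 - 1/216
= 1 - 1/216 = 215/216

Sum = 215/216


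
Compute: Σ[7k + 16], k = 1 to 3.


Σ(7k+16) = 7·Σk + 16·n
= 7·6 + 16·3
= 42 + 48 = 90

Σ = 90


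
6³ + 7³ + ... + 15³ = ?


Σₖ₌6^15 k³ = [15·16/2]² − [5·6/2]²
= 14400 − 225 = 14175

Σk³ = 14175


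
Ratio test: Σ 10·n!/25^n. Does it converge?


aₙ = 10·n!/25^n
a_{n+1}/aₙ = (n+1)!/25^(n+1) × 25^n/n!  (constant 10 cancels)
= (n+1)/25
L = lim(n→∞) (n+1)/25 = ∞
L > 1 → series DIVERGES

Diverges (ratio test: L = ∞ > 1)


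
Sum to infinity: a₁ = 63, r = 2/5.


S∞ = a₁/(1-r) = 63/(1 - 2/5)
= 63/(3/5)
= 105

S∞ = 105


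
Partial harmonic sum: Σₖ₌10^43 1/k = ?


Σₖ₌10^43 1/k = 1/10 + 1/11 + 1/12 + ... + 1/43
= 1302498148247319299/856326196254765600
≈ 1.521

Sum = 1302498148247319299/856326196254765600 ≈ 1.521


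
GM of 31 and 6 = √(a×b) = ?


GM = √(31×6) = √186 = 13.6382

GM = 13.6382


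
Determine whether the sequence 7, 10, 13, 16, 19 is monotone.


Differences: 3, 3, 3, 3
All differences > 0 → strictly INCREASING

Monotonically increasing


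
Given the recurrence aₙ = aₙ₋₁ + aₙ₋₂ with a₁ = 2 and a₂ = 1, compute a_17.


Computing iteratively: 2, 1, 3, 4, 7, 11, 18, 29, 47, 76, 123, 199, ...
a_17 = 2207

a_17 = 2207


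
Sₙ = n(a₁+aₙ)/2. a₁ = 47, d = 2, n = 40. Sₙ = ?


aₙ = 47 + (40-1)×2 = 125
Sₙ = n(a₁+aₙ)/2 = 40×(47+125)/2
= 40×172/2 = 3440

S_40 = 3440


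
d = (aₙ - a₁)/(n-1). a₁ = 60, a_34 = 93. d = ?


d = (aₙ - a₁)/(n-1)
= (93 - 60)/(34-1)
= 33/33 = 1

d = 1


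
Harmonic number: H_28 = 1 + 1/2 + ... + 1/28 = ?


H_28 = 1/1 + 1/2 + 1/3 + ... + 1/28
= 315404588903/80313433200
≈ 3.9272

H_28 = 315404588903/80313433200 ≈ 3.9272


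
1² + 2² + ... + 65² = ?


n = 65
n(n+1)(2n+1)/6 = 65×66×131/6
= 561990/6 = 93665

Σk² = 93665


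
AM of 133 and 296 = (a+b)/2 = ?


AM = (133 + 296)/2 = 429/2 = 214.5

AM = 214.5


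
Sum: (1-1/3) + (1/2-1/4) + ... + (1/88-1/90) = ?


Telescoping with gap 2: two head and two tail terms survive.
= (1 + 1/2) - (1/89 + 1/90)
= 3/2 - 1/89 - 1/90 = 5918/4005

Sum = 5918/4005


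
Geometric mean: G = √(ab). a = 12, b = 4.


GM = √(12×4) = √48 = 6.9282

GM = 6.9282


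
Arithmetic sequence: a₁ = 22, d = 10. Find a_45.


aₙ = a₁ + (n-1)d
= 22 + (45-1)×10
= 22 + 440
= 462

a_45 = 462


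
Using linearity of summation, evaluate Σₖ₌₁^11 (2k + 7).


Σ(2k+7) = 2·Σk + 7·n
= 2·66 + 7·11
= 132 + 77 = 209

Σ = 209


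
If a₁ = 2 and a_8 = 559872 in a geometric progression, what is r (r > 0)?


r^(n-1) = aₙ/a₁
r^7 = 559872/2 = 279936
r = 279936^(1/7)
= 6

r = 6


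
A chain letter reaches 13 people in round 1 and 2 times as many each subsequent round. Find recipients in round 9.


aₙ = a₁·r^(n-1)
= 13×2^8
= 13×256
= 3328

a_9 = 3328


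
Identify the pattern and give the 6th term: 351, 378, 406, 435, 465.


Pattern: triangular numbers: n(n+1)/2
Terms: 351, 378, 406, 435, 465
Next term = 496

Next term = 496


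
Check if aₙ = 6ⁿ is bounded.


aₙ = 6ⁿ → as n→∞, aₙ→∞ (since base 6 > 1)
No finite upper bound exists
The sequence is UNBOUNDED

Unbounded (aₙ → ∞ as n → ∞)


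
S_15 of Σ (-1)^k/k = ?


S = -1 + 1/2 - 1/3 + 1/4 - 1/5 + 1/6 - 1/7 + 1/8 ± ...
= -0.7254
(Full series converges to -ln(2) ≈ -0.6931)

S_15 = -0.7254


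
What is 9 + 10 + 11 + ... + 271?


Σₖ₌9^271 k = Σₖ₌₁^271 k − Σₖ₌₁^8 k
= 271·272/2 − 8·9/2
= 36856 − 36 = 36820

Σk = 36820


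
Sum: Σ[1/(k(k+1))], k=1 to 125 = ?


1/(k(k+1)) = 1/k - 1/(k+1) (partial fractions)
Telescoping: Σ = 1 - 1/126 = 125/126

Sum = 125/126


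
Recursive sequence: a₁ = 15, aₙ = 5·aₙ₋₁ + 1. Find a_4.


Computing step by step:
a_1 = 15
a_2 = 76
a_3 = 381
a_4 = 1906


a_4 = 1906


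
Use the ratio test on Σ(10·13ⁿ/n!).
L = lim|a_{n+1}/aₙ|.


aₙ = 10·13^n/n!
a_{n+1}/aₙ = 13^(n+1)/(n+1)! × n!/13^n  (constant 10 cancels)
= 13/(n+1)
L = lim(n→∞) 13/(n+1) = 0
L < 1 → series CONVERGES

Converges (ratio test: L = 0 < 1)


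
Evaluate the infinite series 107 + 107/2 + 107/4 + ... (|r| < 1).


S∞ = a₁/(1-r) = 107/(1 - 1/2)
= 107/(1/2)
= 214

S∞ = 214


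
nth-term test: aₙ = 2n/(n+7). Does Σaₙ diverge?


lim(n→∞) 2n/(n+7) = 2/1 = 2  (divide numerator and denominator by n)
lim aₙ = 2 ≠ 0 → series DIVERGES

Diverges (lim aₙ = 2 ≠ 0)


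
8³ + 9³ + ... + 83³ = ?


Σₖ₌8^83 k³ = [83·84/2]² − [7·8/2]²
= 12152196 − 784 = 12151412

Σk³ = 12151412


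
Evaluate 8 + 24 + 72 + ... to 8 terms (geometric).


Sₙ = 8×(3^8 - 1)/(3 - 1)
= 8×(6561 - 1)/2
= 8×6560/2
= 26240

S_8 = 26240


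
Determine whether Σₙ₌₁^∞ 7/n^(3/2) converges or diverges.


p-series test: Σ c/n^p converges if p > 1, diverges if p ≤ 1 (constant c > 0 doesn't affect convergence).
p = 3/2
3/2 > 1 → CONVERGES

Converges (p = 3/2 > 1)


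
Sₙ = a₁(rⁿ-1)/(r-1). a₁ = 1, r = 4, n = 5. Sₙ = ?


Sₙ = 1×(4^5 - 1)/(4 - 1)
= 1×(1024 - 1)/3
= 1×1023/3
= 341

S_5 = 341


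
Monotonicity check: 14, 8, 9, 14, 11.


Differences: -6, 1, 5, -3
Difference at position 2 is +1 (> 0) but position 1 is -6 (< 0) — sequence both rises and falls
→ NOT monotonic

Not monotonic


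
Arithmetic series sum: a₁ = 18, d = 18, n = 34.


aₙ = 18 + (34-1)×18 = 612
Sₙ = n(a₁+aₙ)/2 = 34×(18+612)/2
= 34×630/2 = 10710

S_34 = 10710


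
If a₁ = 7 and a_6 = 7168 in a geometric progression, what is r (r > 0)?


r^(n-1) = aₙ/a₁
r^5 = 7168/7 = 1024
r = 1024^(1/5)
= 4

r = 4


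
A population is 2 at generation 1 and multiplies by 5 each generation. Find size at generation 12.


aₙ = a₁·r^(n-1)
= 2×5^11
= 2×48828125
= 97656250

a_12 = 97656250


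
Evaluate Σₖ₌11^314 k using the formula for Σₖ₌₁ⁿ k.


Σₖ₌11^314 k = Σₖ₌₁^314 k − Σₖ₌₁^10 k
= 314·315/2 − 10·11/2
= 49455 − 55 = 49400

Σk = 49400


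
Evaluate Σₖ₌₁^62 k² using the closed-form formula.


n = 62
n(n+1)(2n+1)/6 = 62×63×125/6
= 488250/6 = 81375

Σk² = 81375


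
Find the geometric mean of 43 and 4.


GM = √(43×4) = √172 = 13.1149

GM = 13.1149


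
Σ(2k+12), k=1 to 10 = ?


Σ(2k+12) = 2·Σk + 12·n
= 2·55 + 12·10
= 110 + 120 = 230

Σ = 230


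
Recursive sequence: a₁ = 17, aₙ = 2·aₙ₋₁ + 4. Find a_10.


Computing step by step:
a_1 = 17
a_2 = 38
a_3 = 80
a_4 = 164
a_5 = 332
a_6 = 668
a_7 = 1340
a_8 = 2684
a_9 = 5372
a_10 = 10748


a_10 = 10748


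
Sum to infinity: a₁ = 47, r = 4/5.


S∞ = a₁/(1-r) = 47/(1 - 4/5)
= 47/(1/5)
= 235

S∞ = 235


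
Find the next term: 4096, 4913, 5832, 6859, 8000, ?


Pattern: perfect cubes: n³
Terms: 4096, 4913, 5832, 6859, 8000
Next term = 9261

Next term = 9261


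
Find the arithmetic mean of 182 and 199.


AM = (182 + 199)/2 = 381/2 = 190.5

AM = 190.5


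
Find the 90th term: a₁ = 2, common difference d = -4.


aₙ = a₁ + (n-1)d
= 2 + (90-1)×-4
= 2 - 356
= -354

a_90 = -354


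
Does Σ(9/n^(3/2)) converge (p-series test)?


p-series test: Σ c/n^p converges if p > 1, diverges if p ≤ 1 (constant c > 0 doesn't affect convergence).
p = 3/2
3/2 > 1 → CONVERGES

Converges (p = 3/2 > 1)


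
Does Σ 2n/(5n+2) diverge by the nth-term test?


lim(n→∞) 2n/(5n+2) = 2/5 = 2/5  (divide numerator and denominator by n)
lim aₙ = 2/5 ≠ 0 → series DIVERGES

Diverges (lim aₙ = 2/5 ≠ 0)


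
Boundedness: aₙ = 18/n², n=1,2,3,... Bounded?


a₁ = 18, a₂ = 18/4, a₃ = 18/9, ...
0 < aₙ ≤ 18 for all n ≥ 1
The sequence IS bounded

Bounded (0 < aₙ ≤ 18)


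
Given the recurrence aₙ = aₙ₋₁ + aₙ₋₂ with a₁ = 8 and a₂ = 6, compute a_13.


Computing iteratively: 8, 6, 14, 20, 34, 54, 88, 142, 230, 372, 602, 974, ...
a_13 = 1576

a_13 = 1576


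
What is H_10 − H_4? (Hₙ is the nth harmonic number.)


Σₖ₌5^10 1/k = 1/5 + 1/6 + 1/7 + 1/8 + 1/9 + 1/10
= 2131/2520
≈ 0.8456

Sum = 2131/2520 ≈ 0.8456


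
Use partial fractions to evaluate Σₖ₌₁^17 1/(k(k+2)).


1/(k(k+2)) = (1/2)·(1/k - 1/(k+2)) (partial fractions)
Telescoping: Σ = (1/2)·(1 + 1/2 - 1/18 - 1/19) = 119/171

Sum = 119/171


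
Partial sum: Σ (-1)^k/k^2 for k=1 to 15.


S = -1 + 1/4 - 1/9 + 1/16 - 1/25 + 1/36 - 1/49 + 1/64 ± ...
= -0.8245
(Full series converges to -π²/12 ≈ -0.8225)

S_15 = -0.8245


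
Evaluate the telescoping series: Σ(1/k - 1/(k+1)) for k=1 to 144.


Telescoping: adjacent terms cancel.
= 1/1 - 1/145
= 1 - 1/145 = 144/145

Sum = 144/145


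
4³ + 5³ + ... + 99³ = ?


Σₖ₌4^99 k³ = [99·100/2]² − [3·4/2]²
= 24502500 − 36 = 24502464

Σk³ = 24502464


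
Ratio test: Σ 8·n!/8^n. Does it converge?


aₙ = 8·n!/8^n
a_{n+1}/aₙ = (n+1)!/8^(n+1) × 8^n/n!  (constant 8 cancels)
= (n+1)/8
L = lim(n→∞) (n+1)/8 = ∞
L > 1 → series DIVERGES

Diverges (ratio test: L = ∞ > 1)


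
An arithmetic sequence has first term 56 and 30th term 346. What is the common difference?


d = (aₙ - a₁)/(n-1)
= (346 - 56)/(30-1)
= 290/29 = 10

d = 10


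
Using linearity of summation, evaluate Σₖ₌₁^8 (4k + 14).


Σ(4k+14) = 4·Σk + 14·n
= 4·36 + 14·8
= 144 + 112 = 256

Σ = 256


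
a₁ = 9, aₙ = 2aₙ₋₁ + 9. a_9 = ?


Computing step by step:
a_1 = 9
a_2 = 27
a_3 = 63
a_4 = 135
a_5 = 279
a_6 = 567
a_7 = 1143
a_8 = 2295
a_9 = 4599


a_9 = 4599


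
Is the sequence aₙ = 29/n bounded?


a₁ = 29, a₂ = 29/2, a₃ = 29/3, ...
0 < aₙ ≤ 29 for all n ≥ 1
Lower bound: 0, Upper bound: 29
The sequence IS bounded

Bounded (0 < aₙ ≤ 29)


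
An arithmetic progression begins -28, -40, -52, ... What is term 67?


aₙ = a₁ + (n-1)d
= -28 + (67-1)×-12
= -28 - 792
= -820

a_67 = -820


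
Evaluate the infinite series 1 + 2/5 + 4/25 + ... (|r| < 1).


S∞ = a₁/(1-r) = 1/(1 - 2/5)
= 1/(3/5)
= 5/3

S∞ = 5/3


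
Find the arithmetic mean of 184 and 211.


AM = (184 + 211)/2 = 395/2 = 197.5

AM = 197.5


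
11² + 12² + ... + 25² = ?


Σₖ₌11^25 k² = Σₖ₌₁^25 k² − Σₖ₌₁^10 k²
= 25·26·51/6 − 10·11·21/6
= 5525 − 385 = 5140

Σk² = 5140


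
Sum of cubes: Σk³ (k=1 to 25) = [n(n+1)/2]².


n(n+1)/2 = 25×26/2 = 325
Σk³ = 325² = 105625

Σk³ = 105625


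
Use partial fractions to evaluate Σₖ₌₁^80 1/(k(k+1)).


1/(k(k+1)) = 1/k - 1/(k+1) (partial fractions)
Telescoping: Σ = 1 - 1/81 = 80/81

Sum = 80/81


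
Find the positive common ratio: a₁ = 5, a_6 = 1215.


r^(n-1) = aₙ/a₁
r^5 = 1215/5 = 243
r = 243^(1/5)
= 3

r = 3


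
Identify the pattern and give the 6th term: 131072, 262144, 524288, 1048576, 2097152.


Pattern: powers of 2: 2ⁿ
Terms: 131072, 262144, 524288, 1048576, 2097152
Next term = 4194304

Next term = 4194304


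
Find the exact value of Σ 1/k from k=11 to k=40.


Σₖ₌11^40 1/k = 1/11 + 1/12 + 1/13 + ... + 1/40
= 93645267172279/69388720221600
≈ 1.3496

Sum = 93645267172279/69388720221600 ≈ 1.3496


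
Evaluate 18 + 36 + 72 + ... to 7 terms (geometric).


Sₙ = 18×(2^7 - 1)/(2 - 1)
= 18×(128 - 1)/1
= 18×127/1
= 2286

S_7 = 2286


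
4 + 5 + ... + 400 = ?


Σₖ₌4^400 k = Σₖ₌₁^400 k − Σₖ₌₁^3 k
= 400·401/2 − 3·4/2
= 80200 − 6 = 80194

Σk = 80194


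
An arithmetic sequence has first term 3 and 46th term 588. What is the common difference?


d = (aₙ - a₁)/(n-1)
= (588 - 3)/(46-1)
= 585/45 = 13

d = 13


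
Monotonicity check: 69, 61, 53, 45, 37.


Differences: -8, -8, -8, -8
All differences < 0 → strictly DECREASING

Monotonically decreasing


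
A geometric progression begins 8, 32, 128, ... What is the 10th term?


aₙ = a₁·r^(n-1)
= 8×4^9
= 8×262144
= 2097152

a_10 = 2097152


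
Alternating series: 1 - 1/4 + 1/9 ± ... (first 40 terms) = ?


S = 1 - 1/4 + 1/9 - 1/16 + 1/25 - 1/36 + 1/49 - 1/64 ± ...
= 0.8222
(Full series converges to +π²/12 ≈ +0.8225)

S_40 = 0.8222


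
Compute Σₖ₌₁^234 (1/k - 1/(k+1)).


Telescoping: adjacent terms cancel.
= 1/1 - 1/235
= 1 - 1/235 = 234/235

Sum = 234/235


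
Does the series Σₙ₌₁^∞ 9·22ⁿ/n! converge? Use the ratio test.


aₙ = 9·22^n/n!
a_{n+1}/aₙ = 22^(n+1)/(n+1)! × n!/22^n  (constant 9 cancels)
= 22/(n+1)
L = lim(n→∞) 22/(n+1) = 0
L < 1 → series CONVERGES

Converges (ratio test: L = 0 < 1)


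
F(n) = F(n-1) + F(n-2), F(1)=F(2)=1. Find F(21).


Fibonacci sequence: 1, 1, 2, 3, 5, 8, 13, 21, 34, 55, 89, ...
F(21) = 10946

F(21) = 10946


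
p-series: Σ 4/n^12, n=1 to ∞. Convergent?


p-series test: Σ c/n^p converges if p > 1, diverges if p ≤ 1 (constant c > 0 doesn't affect convergence).
p = 12
12 > 1 → CONVERGES

Converges (p = 12 > 1)


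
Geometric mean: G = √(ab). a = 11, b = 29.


GM = √(11×29) = √319 = 17.8606

GM = 17.8606


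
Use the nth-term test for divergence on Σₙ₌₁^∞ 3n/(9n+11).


lim(n→∞) 3n/(9n+11) = 3/9 = 1/3  (divide numerator and denominator by n)
lim aₙ = 1/3 ≠ 0 → series DIVERGES

Diverges (lim aₙ = 1/3 ≠ 0)


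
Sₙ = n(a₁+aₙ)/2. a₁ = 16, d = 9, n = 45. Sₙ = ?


aₙ = 16 + (45-1)×9 = 412
Sₙ = n(a₁+aₙ)/2 = 45×(16+412)/2
= 45×428/2 = 9630

S_45 = 9630


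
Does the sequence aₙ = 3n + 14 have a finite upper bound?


aₙ = 3n + 14 → as n→∞, aₙ→∞
No finite upper bound exists
The sequence is UNBOUNDED

Unbounded (aₙ → ∞ as n → ∞)


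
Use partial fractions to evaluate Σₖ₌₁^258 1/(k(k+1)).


1/(k(k+1)) = 1/k - 1/(k+1) (partial fractions)
Telescoping: Σ = 1 - 1/259 = 258/259

Sum = 258/259


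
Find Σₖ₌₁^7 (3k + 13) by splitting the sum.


Σ(3k+13) = 3·Σk + 13·n
= 3·28 + 13·7
= 84 + 91 = 175

Σ = 175


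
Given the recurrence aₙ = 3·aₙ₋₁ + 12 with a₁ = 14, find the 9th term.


Computing step by step:
a_1 = 14
a_2 = 54
a_3 = 174
a_4 = 534
a_5 = 1614
a_6 = 4854
a_7 = 14574
a_8 = 43734
a_9 = 131214


a_9 = 131214


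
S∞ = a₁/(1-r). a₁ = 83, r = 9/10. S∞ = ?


S∞ = a₁/(1-r) = 83/(1 - 9/10)
= 83/(1/10)
= 830

S∞ = 830


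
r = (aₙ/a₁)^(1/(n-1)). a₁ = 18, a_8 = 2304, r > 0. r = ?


r^(n-1) = aₙ/a₁
r^7 = 2304/18 = 128
r = 128^(1/7)
= 2

r = 2


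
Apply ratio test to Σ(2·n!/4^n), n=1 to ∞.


aₙ = 2·n!/4^n
a_{n+1}/aₙ = (n+1)!/4^(n+1) × 4^n/n!  (constant 2 cancels)
= (n+1)/4
L = lim(n→∞) (n+1)/4 = ∞
L > 1 → series DIVERGES

Diverges (ratio test: L = ∞ > 1)


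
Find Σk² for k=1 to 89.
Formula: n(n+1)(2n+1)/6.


n = 89
n(n+1)(2n+1)/6 = 89×90×179/6
= 1433790/6 = 238965

Σk² = 238965


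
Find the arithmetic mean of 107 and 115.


AM = (107 + 115)/2 = 222/2 = 111

AM = 111


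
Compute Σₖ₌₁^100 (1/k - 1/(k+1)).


Telescoping: adjacent terms cancel.
= 1/1 - 1/101
= 1 - 1/101 = 100/101

Sum = 100/101


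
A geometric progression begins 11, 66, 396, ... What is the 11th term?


aₙ = a₁·r^(n-1)
= 11×6^10
= 11×60466176
= 665127936

a_11 = 665127936


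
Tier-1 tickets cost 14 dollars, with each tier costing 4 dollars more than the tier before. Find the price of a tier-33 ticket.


aₙ = a₁ + (n-1)d
= 14 + (33-1)×4
= 14 + 128
= 142

a_33 = 142


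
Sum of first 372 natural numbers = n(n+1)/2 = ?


n(n+1)/2 = 372×373/2 = 138756/2 = 69378

Σk = 69378


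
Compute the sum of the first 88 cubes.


n(n+1)/2 = 88×89/2 = 3916
Σk³ = 3916² = 15335056

Σk³ = 15335056


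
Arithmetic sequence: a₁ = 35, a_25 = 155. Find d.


d = (aₙ - a₁)/(n-1)
= (155 - 35)/(25-1)
= 120/24 = 5

d = 5


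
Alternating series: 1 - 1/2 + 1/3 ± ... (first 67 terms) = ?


S = 1 - 1/2 + 1/3 - 1/4 + 1/5 - 1/6 + 1/7 - 1/8 ± ...
= 0.7006
(Full series converges to +ln(2) ≈ +0.6931)

S_67 = 0.7006


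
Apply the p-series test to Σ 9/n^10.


p-series test: Σ c/n^p converges if p > 1, diverges if p ≤ 1 (constant c > 0 doesn't affect convergence).
p = 10
10 > 1 → CONVERGES

Converges (p = 10 > 1)


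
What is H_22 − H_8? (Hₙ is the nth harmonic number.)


Σₖ₌9^22 1/k = 1/9 + 1/10 + 1/11 + ... + 1/22
= 25166327/25865840
≈ 0.973

Sum = 25166327/25865840 ≈ 0.973


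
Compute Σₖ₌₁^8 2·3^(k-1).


Sₙ = 2×(3^8 - 1)/(3 - 1)
= 2×(6561 - 1)/2
= 2×6560/2
= 6560

S_8 = 6560


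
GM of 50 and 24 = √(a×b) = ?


GM = √(50×24) = √1200 = 34.641

GM = 34.641


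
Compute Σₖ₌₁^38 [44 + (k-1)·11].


aₙ = 44 + (38-1)×11 = 451
Sₙ = n(a₁+aₙ)/2 = 38×(44+451)/2
= 38×495/2 = 9405

S_38 = 9405


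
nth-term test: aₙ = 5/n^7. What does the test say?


lim(n→∞) 5/n^7 = 0
lim aₙ = 0 → nth-term test is INCONCLUSIVE
(Need other tests; this is actually a convergent p-series with p=7 > 1)

Inconclusive (lim aₙ = 0; need another test)


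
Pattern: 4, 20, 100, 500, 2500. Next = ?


Pattern: geometric (r=5)
Terms: 4, 20, 100, 500, 2500
Next term = 12500

Next term = 12500


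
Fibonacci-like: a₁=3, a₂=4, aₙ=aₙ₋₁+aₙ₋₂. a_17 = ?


Computing iteratively: 3, 4, 7, 11, 18, 29, 47, 76, 123, 199, 322, 521, ...
a_17 = 5778

a_17 = 5778


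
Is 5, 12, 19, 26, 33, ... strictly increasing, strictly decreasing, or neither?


Differences: 7, 7, 7, 7
All differences > 0 → strictly INCREASING

Monotonically increasing


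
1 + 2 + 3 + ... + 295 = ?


n(n+1)/2 = 295×296/2 = 87320/2 = 43660

Σk = 43660


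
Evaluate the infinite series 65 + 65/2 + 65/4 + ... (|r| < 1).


S∞ = a₁/(1-r) = 65/(1 - 1/2)
= 65/(1/2)
= 130

S∞ = 130


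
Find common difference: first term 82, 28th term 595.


d = (aₙ - a₁)/(n-1)
= (595 - 82)/(28-1)
= 513/27 = 19

d = 19


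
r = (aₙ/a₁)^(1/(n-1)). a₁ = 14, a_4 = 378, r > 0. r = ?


r^(n-1) = aₙ/a₁
r^3 = 378/14 = 27
r = 27^(1/3)
= 3

r = 3


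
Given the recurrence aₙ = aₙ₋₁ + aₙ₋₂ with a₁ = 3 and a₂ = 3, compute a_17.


Computing iteratively: 3, 3, 6, 9, 15, 24, 39, 63, 102, 165, 267, 432, ...
a_17 = 4791

a_17 = 4791


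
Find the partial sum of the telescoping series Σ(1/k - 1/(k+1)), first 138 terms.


Telescoping: adjacent terms cancel.
= 1/1 - 1/139
= 1 - 1/139 = 138/139

Sum = 138/139


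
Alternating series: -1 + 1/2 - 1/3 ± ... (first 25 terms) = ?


S = -1 + 1/2 - 1/3 + 1/4 - 1/5 + 1/6 - 1/7 + 1/8 ± ...
= -0.7127
(Full series converges to -ln(2) ≈ -0.6931)

S_25 = -0.7127


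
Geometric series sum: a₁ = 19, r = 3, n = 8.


Sₙ = 19×(3^8 - 1)/(3 - 1)
= 19×(6561 - 1)/2
= 19×6560/2
= 62320

S_8 = 62320


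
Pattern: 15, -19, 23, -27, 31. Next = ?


Pattern: alternating sign, magnitude arithmetic (d=4)
Terms: 15, -19, 23, -27, 31
Next term = -35

Next term = -35


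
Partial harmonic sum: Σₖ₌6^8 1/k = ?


Σₖ₌6^8 1/k = 1/6 + 1/7 + 1/8
= 73/168
≈ 0.4345

Sum = 73/168 ≈ 0.4345


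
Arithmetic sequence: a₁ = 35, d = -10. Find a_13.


aₙ = a₁ + (n-1)d
= 35 + (13-1)×-10
= 35 - 120
= -85

a_13 = -85


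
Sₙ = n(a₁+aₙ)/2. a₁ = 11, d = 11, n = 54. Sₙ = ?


aₙ = 11 + (54-1)×11 = 594
Sₙ = n(a₁+aₙ)/2 = 54×(11+594)/2
= 54×605/2 = 16335

S_54 = 16335


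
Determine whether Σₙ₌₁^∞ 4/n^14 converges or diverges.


p-series test: Σ c/n^p converges if p > 1, diverges if p ≤ 1 (constant c > 0 doesn't affect convergence).
p = 14
14 > 1 → CONVERGES

Converges (p = 14 > 1)


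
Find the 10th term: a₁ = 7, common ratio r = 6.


aₙ = a₁·r^(n-1)
= 7×6^9
= 7×10077696
= 70543872

a_10 = 70543872


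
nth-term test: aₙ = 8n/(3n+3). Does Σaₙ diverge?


lim(n→∞) 8n/(3n+3) = 8/3 = 8/3  (divide numerator and denominator by n)
lim aₙ = 8/3 ≠ 0 → series DIVERGES

Diverges (lim aₙ = 8/3 ≠ 0)


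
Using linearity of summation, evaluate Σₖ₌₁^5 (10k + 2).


Σ(10k+2) = 10·Σk + 2·n
= 10·15 + 2·5
= 150 + 10 = 160

Σ = 160


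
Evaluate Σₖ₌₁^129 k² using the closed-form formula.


n = 129
n(n+1)(2n+1)/6 = 129×130×259/6
= 4343430/6 = 723905

Σk² = 723905


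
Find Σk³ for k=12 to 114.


Σₖ₌12^114 k³ = [114·115/2]² − [11·12/2]²
= 42968025 − 4356 = 42963669

Σk³ = 42963669


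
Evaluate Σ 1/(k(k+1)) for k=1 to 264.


1/(k(k+1)) = 1/k - 1/(k+1) (partial fractions)
Telescoping: Σ = 1 - 1/265 = 264/265

Sum = 264/265


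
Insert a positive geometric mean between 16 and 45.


GM = √(16×45) = √720 = 26.8328

GM = 26.8328


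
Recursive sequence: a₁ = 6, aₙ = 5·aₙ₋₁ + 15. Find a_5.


Computing step by step:
a_1 = 6
a_2 = 45
a_3 = 240
a_4 = 1215
a_5 = 6090


a_5 = 6090


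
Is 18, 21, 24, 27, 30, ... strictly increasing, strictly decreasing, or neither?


Differences: 3, 3, 3, 3
All differences > 0 → strictly INCREASING

Monotonically increasing


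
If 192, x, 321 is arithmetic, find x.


AM = (192 + 321)/2 = 513/2 = 256.5

AM = 256.5


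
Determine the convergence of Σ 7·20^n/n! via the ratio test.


aₙ = 7·20^n/n!
a_{n+1}/aₙ = 20^(n+1)/(n+1)! × n!/20^n  (constant 7 cancels)
= 20/(n+1)
L = lim(n→∞) 20/(n+1) = 0
L < 1 → series CONVERGES

Converges (ratio test: L = 0 < 1)


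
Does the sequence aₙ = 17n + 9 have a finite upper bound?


aₙ = 17n + 9 → as n→∞, aₙ→∞
No finite upper bound exists
The sequence is UNBOUNDED

Unbounded (aₙ → ∞ as n → ∞)


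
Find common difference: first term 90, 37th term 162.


d = (aₙ - a₁)/(n-1)
= (162 - 90)/(37-1)
= 72/36 = 2

d = 2


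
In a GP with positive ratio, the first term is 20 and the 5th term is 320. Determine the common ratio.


r^(n-1) = aₙ/a₁
r^4 = 320/20 = 16
r = 16^(1/4)
= ±2; taking r > 0 gives r = 2

r = 2


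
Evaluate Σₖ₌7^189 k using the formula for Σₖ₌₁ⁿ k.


Σₖ₌7^189 k = Σₖ₌₁^189 k − Σₖ₌₁^6 k
= 189·190/2 − 6·7/2
= 17955 − 21 = 17934

Σk = 17934


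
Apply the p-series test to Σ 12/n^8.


p-series test: Σ c/n^p converges if p > 1, diverges if p ≤ 1 (constant c > 0 doesn't affect convergence).
p = 8
8 > 1 → CONVERGES

Converges (p = 8 > 1)


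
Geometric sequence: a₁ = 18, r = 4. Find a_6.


aₙ = a₁·r^(n-1)
= 18×4^5
= 18×1024
= 18432

a_6 = 18432


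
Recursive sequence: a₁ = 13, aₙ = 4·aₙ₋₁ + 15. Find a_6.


Computing step by step:
a_1 = 13
a_2 = 67
a_3 = 283
a_4 = 1147
a_5 = 4603
a_6 = 18427


a_6 = 18427


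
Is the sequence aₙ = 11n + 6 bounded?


aₙ = 11n + 6 → as n→∞, aₙ→∞
No finite upper bound exists
The sequence is UNBOUNDED

Unbounded (aₙ → ∞ as n → ∞)


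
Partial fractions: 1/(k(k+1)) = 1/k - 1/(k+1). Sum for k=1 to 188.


1/(k(k+1)) = 1/k - 1/(k+1) (partial fractions)
Telescoping: Σ = 1 - 1/189 = 188/189

Sum = 188/189


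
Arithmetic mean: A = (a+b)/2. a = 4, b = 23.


AM = (4 + 23)/2 = 27/2 = 13.5

AM = 13.5


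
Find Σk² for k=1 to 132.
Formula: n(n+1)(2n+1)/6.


n = 132
n(n+1)(2n+1)/6 = 132×133×265/6
= 4652340/6 = 775390

Σk² = 775390


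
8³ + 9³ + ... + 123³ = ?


Σₖ₌8^123 k³ = [123·124/2]² − [7·8/2]²
= 58155876 − 784 = 58155092

Σk³ = 58155092


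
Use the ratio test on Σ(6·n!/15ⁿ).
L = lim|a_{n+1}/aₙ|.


aₙ = 6·n!/15^n
a_{n+1}/aₙ = (n+1)!/15^(n+1) × 15^n/n!  (constant 6 cancels)
= (n+1)/15
L = lim(n→∞) (n+1)/15 = ∞
L > 1 → series DIVERGES

Diverges (ratio test: L = ∞ > 1)


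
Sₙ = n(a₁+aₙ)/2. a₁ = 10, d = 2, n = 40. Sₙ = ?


aₙ = 10 + (40-1)×2 = 88
Sₙ = n(a₁+aₙ)/2 = 40×(10+88)/2
= 40×98/2 = 1960

S_40 = 1960


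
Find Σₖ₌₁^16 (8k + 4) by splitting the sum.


Σ(8k+4) = 8·Σk + 4·n
= 8·136 + 4·16
= 1088 + 64 = 1152

Σ = 1152


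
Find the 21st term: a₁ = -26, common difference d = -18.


aₙ = a₁ + (n-1)d
= -26 + (21-1)×-18
= -26 - 360
= -386

a_21 = -386


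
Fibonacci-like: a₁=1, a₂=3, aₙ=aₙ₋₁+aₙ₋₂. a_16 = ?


Computing iteratively: 1, 3, 4, 7, 11, 18, 29, 47, 76, 123, 199, 322, ...
a_16 = 2207

a_16 = 2207


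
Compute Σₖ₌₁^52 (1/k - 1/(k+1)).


Telescoping: adjacent terms cancel.
= 1/1 - 1/53
= 1 - 1/53 = 52/53

Sum = 52/53


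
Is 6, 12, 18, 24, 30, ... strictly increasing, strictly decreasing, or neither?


Differences: 6, 6, 6, 6
All differences > 0 → strictly INCREASING

Monotonically increasing


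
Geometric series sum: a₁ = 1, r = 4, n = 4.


Sₙ = 1×(4^4 - 1)/(4 - 1)
= 1×(256 - 1)/3
= 1×255/3
= 85

S_4 = 85


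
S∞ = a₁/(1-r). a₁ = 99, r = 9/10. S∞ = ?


S∞ = a₁/(1-r) = 99/(1 - 9/10)
= 99/(1/10)
= 990

S∞ = 990


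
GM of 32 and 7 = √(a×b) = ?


GM = √(32×7) = √224 = 14.9666

GM = 14.9666


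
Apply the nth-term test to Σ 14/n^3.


lim(n→∞) 14/n^3 = 0
lim aₙ = 0 → nth-term test is INCONCLUSIVE
(Need other tests; this is actually a convergent p-series with p=3 > 1)

Inconclusive (lim aₙ = 0; need another test)


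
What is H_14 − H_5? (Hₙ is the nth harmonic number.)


Σₖ₌6^14 1/k = 1/6 + 1/7 + 1/8 + 1/9 + 1/10 + 1/11 + 1/12 + 1/13 + 1/14
= 348911/360360
≈ 0.9682

Sum = 348911/360360 ≈ 0.9682


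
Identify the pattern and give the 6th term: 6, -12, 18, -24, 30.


Pattern: alternating sign, magnitude arithmetic (d=6)
Terms: 6, -12, 18, -24, 30
Next term = -36

Next term = -36


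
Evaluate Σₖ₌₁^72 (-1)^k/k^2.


S = -1 + 1/4 - 1/9 + 1/16 - 1/25 + 1/36 - 1/49 + 1/64 ± ...
= -0.8224
(Full series converges to -π²/12 ≈ -0.8225)

S_72 = -0.8224


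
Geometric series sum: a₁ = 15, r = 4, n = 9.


Sₙ = 15×(4^9 - 1)/(4 - 1)
= 15×(262144 - 1)/3
= 15×262143/3
= 1310715

S_9 = 1310715


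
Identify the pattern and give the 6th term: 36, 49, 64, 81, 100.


Pattern: perfect squares: n²
Terms: 36, 49, 64, 81, 100
Next term = 121

Next term = 121


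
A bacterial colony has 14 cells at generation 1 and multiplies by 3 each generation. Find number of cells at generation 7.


aₙ = a₁·r^(n-1)
= 14×3^6
= 14×729
= 10206

a_7 = 10206


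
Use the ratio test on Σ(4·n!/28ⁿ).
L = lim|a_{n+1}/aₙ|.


aₙ = 4·n!/28^n
a_{n+1}/aₙ = (n+1)!/28^(n+1) × 28^n/n!  (constant 4 cancels)
= (n+1)/28
L = lim(n→∞) (n+1)/28 = ∞
L > 1 → series DIVERGES

Diverges (ratio test: L = ∞ > 1)


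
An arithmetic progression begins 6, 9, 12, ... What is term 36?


aₙ = a₁ + (n-1)d
= 6 + (36-1)×3
= 6 + 105
= 111

a_36 = 111


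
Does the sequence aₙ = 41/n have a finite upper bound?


a₁ = 41, a₂ = 41/2, a₃ = 41/3, ...
0 < aₙ ≤ 41 for all n ≥ 1
Lower bound: 0, Upper bound: 41
The sequence IS bounded

Bounded (0 < aₙ ≤ 41)


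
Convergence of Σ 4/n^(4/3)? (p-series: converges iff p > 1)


p-series test: Σ c/n^p converges if p > 1, diverges if p ≤ 1 (constant c > 0 doesn't affect convergence).
p = 4/3
4/3 > 1 → CONVERGES

Converges (p = 4/3 > 1)


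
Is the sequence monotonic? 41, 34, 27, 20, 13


Differences: -7, -7, -7, -7
All differences < 0 → strictly DECREASING

Monotonically decreasing


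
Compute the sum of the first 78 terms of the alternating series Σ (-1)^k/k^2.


S = -1 + 1/4 - 1/9 + 1/16 - 1/25 + 1/36 - 1/49 + 1/64 ± ...
= -0.8224
(Full series converges to -π²/12 ≈ -0.8225)

S_78 = -0.8224


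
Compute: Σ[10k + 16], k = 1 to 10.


Σ(10k+16) = 10·Σk + 16·n
= 10·55 + 16·10
= 550 + 160 = 710

Σ = 710


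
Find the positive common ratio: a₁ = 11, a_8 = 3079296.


r^(n-1) = aₙ/a₁
r^7 = 3079296/11 = 279936
r = 279936^(1/7)
= 6

r = 6


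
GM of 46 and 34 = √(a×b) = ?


GM = √(46×34) = √1564 = 39.5474

GM = 39.5474


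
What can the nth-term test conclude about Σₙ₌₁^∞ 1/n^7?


lim(n→∞) 1/n^7 = 0
lim aₙ = 0 → nth-term test is INCONCLUSIVE
(Need other tests; this is actually a convergent p-series with p=7 > 1)

Inconclusive (lim aₙ = 0; need another test)


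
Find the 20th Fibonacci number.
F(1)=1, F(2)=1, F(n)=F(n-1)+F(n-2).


Fibonacci sequence: 1, 1, 2, 3, 5, 8, 13, 21, 34, 55, 89, ...
F(20) = 6765

F(20) = 6765


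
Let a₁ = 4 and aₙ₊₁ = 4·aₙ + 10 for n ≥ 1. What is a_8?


Computing step by step:
a_1 = 4
a_2 = 26
a_3 = 114
a_4 = 466
a_5 = 1874
a_6 = 7506
a_7 = 30034
a_8 = 120146


a_8 = 120146


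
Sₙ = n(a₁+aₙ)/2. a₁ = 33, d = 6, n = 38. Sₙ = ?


aₙ = 33 + (38-1)×6 = 255
Sₙ = n(a₁+aₙ)/2 = 38×(33+255)/2
= 38×288/2 = 5472

S_38 = 5472


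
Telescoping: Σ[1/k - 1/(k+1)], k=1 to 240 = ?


Telescoping: adjacent terms cancel.
= 1/1 - 1/241
= 1 - 1/241 = 240/241

Sum = 240/241


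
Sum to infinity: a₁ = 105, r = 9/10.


S∞ = a₁/(1-r) = 105/(1 - 9/10)
= 105/(1/10)
= 1050

S∞ = 1050


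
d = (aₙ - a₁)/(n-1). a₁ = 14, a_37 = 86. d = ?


d = (aₙ - a₁)/(n-1)
= (86 - 14)/(37-1)
= 72/36 = 2

d = 2


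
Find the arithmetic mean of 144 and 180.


AM = (144 + 180)/2 = 324/2 = 162

AM = 162


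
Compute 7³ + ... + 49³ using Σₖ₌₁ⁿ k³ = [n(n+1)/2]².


Σₖ₌7^49 k³ = [49·50/2]² − [6·7/2]²
= 1500625 − 441 = 1500184

Σk³ = 1500184


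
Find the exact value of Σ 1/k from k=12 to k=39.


Σₖ₌12^39 1/k = 1/12 + 1/13 + 1/14 + ... + 1/39
= 941627320612529/763275922437600
≈ 1.2337

Sum = 941627320612529/763275922437600 ≈ 1.2337


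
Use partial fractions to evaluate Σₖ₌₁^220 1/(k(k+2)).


1/(k(k+2)) = (1/2)·(1/k - 1/(k+2)) (partial fractions)
Telescoping: Σ = (1/2)·(1 + 1/2 - 1/221 - 1/222) = 36575/49062

Sum = 36575/49062


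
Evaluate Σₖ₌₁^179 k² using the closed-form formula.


n = 179
n(n+1)(2n+1)/6 = 179×180×359/6
= 11566980/6 = 1927830

Σk² = 1927830


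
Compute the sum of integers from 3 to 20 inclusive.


Σₖ₌3^20 k = Σₖ₌₁^20 k − Σₖ₌₁^2 k
= 20·21/2 − 2·3/2
= 210 − 3 = 207

Σk = 207


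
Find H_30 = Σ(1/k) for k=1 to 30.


H_30 = 1/1 + 1/2 + 1/3 + ... + 1/30
= 9304682830147/2329089562800
≈ 3.995

H_30 = 9304682830147/2329089562800 ≈ 3.995


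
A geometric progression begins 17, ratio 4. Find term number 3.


aₙ = a₁·r^(n-1)
= 17×4^2
= 17×16
= 272

a_3 = 272


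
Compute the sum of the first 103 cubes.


n(n+1)/2 = 103×104/2 = 5356
Σk³ = 5356² = 28686736

Σk³ = 28686736


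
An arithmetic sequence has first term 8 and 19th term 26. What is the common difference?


d = (aₙ - a₁)/(n-1)
= (26 - 8)/(19-1)
= 18/18 = 1

d = 1


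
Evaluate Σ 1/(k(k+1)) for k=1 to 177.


1/(k(k+1)) = 1/k - 1/(k+1) (partial fractions)
Telescoping: Σ = 1 - 1/178 = 177/178

Sum = 177/178


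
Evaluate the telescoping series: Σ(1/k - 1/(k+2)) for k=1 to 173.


Telescoping with gap 2: two head and two tail terms survive.
= (1 + 1/2) - (1/174 + 1/175)
= 3/2 - 1/174 - 1/175 = 22663/15225

Sum = 22663/15225


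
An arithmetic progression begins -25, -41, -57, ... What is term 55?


aₙ = a₁ + (n-1)d
= -25 + (55-1)×-16
= -25 - 864
= -889

a_55 = -889


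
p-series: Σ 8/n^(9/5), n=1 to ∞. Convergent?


p-series test: Σ c/n^p converges if p > 1, diverges if p ≤ 1 (constant c > 0 doesn't affect convergence).
p = 9/5
9/5 > 1 → CONVERGES

Converges (p = 9/5 > 1)


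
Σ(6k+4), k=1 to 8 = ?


Σ(6k+4) = 6·Σk + 4·n
= 6·36 + 4·8
= 216 + 32 = 248

Σ = 248


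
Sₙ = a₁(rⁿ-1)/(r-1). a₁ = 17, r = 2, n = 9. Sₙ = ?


Sₙ = 17×(2^9 - 1)/(2 - 1)
= 17×(512 - 1)/1
= 17×511/1
= 8687

S_9 = 8687


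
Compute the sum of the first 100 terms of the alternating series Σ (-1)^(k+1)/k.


S = 1 - 1/2 + 1/3 - 1/4 + 1/5 - 1/6 + 1/7 - 1/8 ± ...
= 0.6882
(Full series converges to +ln(2) ≈ +0.6931)

S_100 = 0.6882


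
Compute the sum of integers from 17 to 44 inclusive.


Σₖ₌17^44 k = Σₖ₌₁^44 k − Σₖ₌₁^16 k
= 44·45/2 − 16·17/2
= 990 − 136 = 854

Σk = 854


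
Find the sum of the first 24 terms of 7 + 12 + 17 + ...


aₙ = 7 + (24-1)×5 = 122
Sₙ = n(a₁+aₙ)/2 = 24×(7+122)/2
= 24×129/2 = 1548

S_24 = 1548


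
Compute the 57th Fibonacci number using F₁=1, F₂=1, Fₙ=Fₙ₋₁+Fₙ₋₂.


Fibonacci sequence: 1, 1, 2, 3, 5, 8, 13, 21, 34, 55, 89, ...
F(57) = 365435296162

F(57) = 365435296162


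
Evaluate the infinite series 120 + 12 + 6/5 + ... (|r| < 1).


S∞ = a₁/(1-r) = 120/(1 - 1/10)
= 120/(9/10)
= 400/3

S∞ = 400/3


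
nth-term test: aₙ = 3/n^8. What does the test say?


lim(n→∞) 3/n^8 = 0
lim aₙ = 0 → nth-term test is INCONCLUSIVE
(Need other tests; this is actually a convergent p-series with p=8 > 1)

Inconclusive (lim aₙ = 0; need another test)


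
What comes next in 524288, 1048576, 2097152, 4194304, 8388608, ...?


Pattern: powers of 2: 2ⁿ
Terms: 524288, 1048576, 2097152, 4194304, 8388608
Next term = 16777216

Next term = 16777216


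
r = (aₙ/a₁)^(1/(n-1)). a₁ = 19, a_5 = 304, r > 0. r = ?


r^(n-1) = aₙ/a₁
r^4 = 304/19 = 16
r = 16^(1/4)
= ±2; taking r > 0 gives r = 2

r = 2


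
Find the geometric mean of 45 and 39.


GM = √(45×39) = √1755 = 41.8927

GM = 41.8927


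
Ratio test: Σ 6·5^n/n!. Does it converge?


aₙ = 6·5^n/n!
a_{n+1}/aₙ = 5^(n+1)/(n+1)! × n!/5^n  (constant 6 cancels)
= 5/(n+1)
L = lim(n→∞) 5/(n+1) = 0
L < 1 → series CONVERGES

Converges (ratio test: L = 0 < 1)


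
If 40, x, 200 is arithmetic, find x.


AM = (40 + 200)/2 = 240/2 = 120

AM = 120


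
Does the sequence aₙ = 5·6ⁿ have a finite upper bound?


aₙ = 5·6ⁿ → as n→∞, aₙ→∞ (since base 6 > 1)
No finite upper bound exists
The sequence is UNBOUNDED

Unbounded (aₙ → ∞ as n → ∞)


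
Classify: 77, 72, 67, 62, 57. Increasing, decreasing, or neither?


Differences: -5, -5, -5, -5
All differences < 0 → strictly DECREASING

Monotonically decreasing


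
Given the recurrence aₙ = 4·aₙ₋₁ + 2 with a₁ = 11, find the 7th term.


Computing step by step:
a_1 = 11
a_2 = 46
a_3 = 186
a_4 = 746
a_5 = 2986
a_6 = 11946
a_7 = 47786


a_7 = 47786


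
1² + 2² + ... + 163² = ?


n = 163
n(n+1)(2n+1)/6 = 163×164×327/6
= 8741364/6 = 1456894

Σk² = 1456894


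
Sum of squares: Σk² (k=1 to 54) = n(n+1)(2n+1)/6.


n = 54
n(n+1)(2n+1)/6 = 54×55×109/6
= 323730/6 = 53955

Σk² = 53955


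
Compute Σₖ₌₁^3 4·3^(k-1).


Sₙ = 4×(3^3 - 1)/(3 - 1)
= 4×(27 - 1)/2
= 4×26/2
= 52

S_3 = 52


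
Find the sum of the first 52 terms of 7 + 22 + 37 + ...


aₙ = 7 + (52-1)×15 = 772
Sₙ = n(a₁+aₙ)/2 = 52×(7+772)/2
= 52×779/2 = 20254

S_52 = 20254


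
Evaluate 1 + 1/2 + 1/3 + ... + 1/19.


H_19 = 1/1 + 1/2 + 1/3 + ... + 1/19
= 275295799/77597520
≈ 3.5477

H_19 = 275295799/77597520 ≈ 3.5477


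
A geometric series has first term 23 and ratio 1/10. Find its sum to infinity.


S∞ = a₁/(1-r) = 23/(1 - 1/10)
= 23/(9/10)
= 230/9

S∞ = 230/9


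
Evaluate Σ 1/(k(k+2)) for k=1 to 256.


1/(k(k+2)) = (1/2)·(1/k - 1/(k+2)) (partial fractions)
Telescoping: Σ = (1/2)·(1 + 1/2 - 1/257 - 1/258) = 24736/33153

Sum = 24736/33153


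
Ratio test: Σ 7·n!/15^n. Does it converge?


aₙ = 7·n!/15^n
a_{n+1}/aₙ = (n+1)!/15^(n+1) × 15^n/n!  (constant 7 cancels)
= (n+1)/15
L = lim(n→∞) (n+1)/15 = ∞
L > 1 → series DIVERGES

Diverges (ratio test: L = ∞ > 1)


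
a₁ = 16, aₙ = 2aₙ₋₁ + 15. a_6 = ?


Computing step by step:
a_1 = 16
a_2 = 47
a_3 = 109
a_4 = 233
a_5 = 481
a_6 = 977


a_6 = 977


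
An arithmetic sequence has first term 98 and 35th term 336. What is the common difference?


d = (aₙ - a₁)/(n-1)
= (336 - 98)/(35-1)
= 238/34 = 7

d = 7


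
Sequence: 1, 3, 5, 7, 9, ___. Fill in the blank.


Pattern: arithmetic (d=2)
Terms: 1, 3, 5, 7, 9
Next term = 11

Next term = 11


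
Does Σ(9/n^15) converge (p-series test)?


p-series test: Σ c/n^p converges if p > 1, diverges if p ≤ 1 (constant c > 0 doesn't affect convergence).
p = 15
15 > 1 → CONVERGES

Converges (p = 15 > 1)


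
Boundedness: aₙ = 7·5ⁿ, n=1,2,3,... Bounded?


aₙ = 7·5ⁿ → as n→∞, aₙ→∞ (since base 5 > 1)
No finite upper bound exists
The sequence is UNBOUNDED

Unbounded (aₙ → ∞ as n → ∞)


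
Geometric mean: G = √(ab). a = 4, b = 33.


GM = √(4×33) = √132 = 11.4891

GM = 11.4891


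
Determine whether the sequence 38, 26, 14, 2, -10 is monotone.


Differences: -12, -12, -12, -12
All differences < 0 → strictly DECREASING

Monotonically decreasing


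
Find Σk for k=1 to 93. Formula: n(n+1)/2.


n(n+1)/2 = 93×94/2 = 8742/2 = 4371

Σk = 4371


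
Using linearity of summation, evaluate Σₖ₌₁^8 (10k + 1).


Σ(10k+1) = 10·Σk + 1·n
= 10·36 + 1·8
= 360 + 8 = 368

Σ = 368


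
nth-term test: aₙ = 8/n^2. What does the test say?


lim(n→∞) 8/n^2 = 0
lim aₙ = 0 → nth-term test is INCONCLUSIVE
(Need other tests; this is actually a convergent p-series with p=2 > 1)

Inconclusive (lim aₙ = 0; need another test)


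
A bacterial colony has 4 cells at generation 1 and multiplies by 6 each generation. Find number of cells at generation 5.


aₙ = a₁·r^(n-1)
= 4×6^4
= 4×1296
= 5184

a_5 = 5184


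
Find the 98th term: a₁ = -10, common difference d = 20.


aₙ = a₁ + (n-1)d
= -10 + (98-1)×20
= -10 + 1940
= 1930

a_98 = 1930


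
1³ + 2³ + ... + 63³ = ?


n(n+1)/2 = 63×64/2 = 2016
Σk³ = 2016² = 4064256

Σk³ = 4064256


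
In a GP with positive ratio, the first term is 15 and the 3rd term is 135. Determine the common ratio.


r^(n-1) = aₙ/a₁
r^2 = 135/15 = 9
r = 9^(1/2)
= ±3; taking r > 0 gives r = 3

r = 3


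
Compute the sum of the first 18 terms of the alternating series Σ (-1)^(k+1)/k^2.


S = 1 - 1/4 + 1/9 - 1/16 + 1/25 - 1/36 + 1/49 - 1/64 ± ...
= 0.821
(Full series converges to +π²/12 ≈ +0.8225)

S_18 = 0.821


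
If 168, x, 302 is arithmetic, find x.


AM = (168 + 302)/2 = 470/2 = 235

AM = 235


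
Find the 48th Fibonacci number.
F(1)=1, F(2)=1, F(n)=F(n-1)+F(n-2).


Fibonacci sequence: 1, 1, 2, 3, 5, 8, 13, 21, 34, 55, 89, ...
F(48) = 4807526976

F(48) = 4807526976


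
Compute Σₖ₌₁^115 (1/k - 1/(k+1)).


Telescoping: adjacent terms cancel.
= 1/1 - 1/116
= 1 - 1/116 = 115/116

Sum = 115/116
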